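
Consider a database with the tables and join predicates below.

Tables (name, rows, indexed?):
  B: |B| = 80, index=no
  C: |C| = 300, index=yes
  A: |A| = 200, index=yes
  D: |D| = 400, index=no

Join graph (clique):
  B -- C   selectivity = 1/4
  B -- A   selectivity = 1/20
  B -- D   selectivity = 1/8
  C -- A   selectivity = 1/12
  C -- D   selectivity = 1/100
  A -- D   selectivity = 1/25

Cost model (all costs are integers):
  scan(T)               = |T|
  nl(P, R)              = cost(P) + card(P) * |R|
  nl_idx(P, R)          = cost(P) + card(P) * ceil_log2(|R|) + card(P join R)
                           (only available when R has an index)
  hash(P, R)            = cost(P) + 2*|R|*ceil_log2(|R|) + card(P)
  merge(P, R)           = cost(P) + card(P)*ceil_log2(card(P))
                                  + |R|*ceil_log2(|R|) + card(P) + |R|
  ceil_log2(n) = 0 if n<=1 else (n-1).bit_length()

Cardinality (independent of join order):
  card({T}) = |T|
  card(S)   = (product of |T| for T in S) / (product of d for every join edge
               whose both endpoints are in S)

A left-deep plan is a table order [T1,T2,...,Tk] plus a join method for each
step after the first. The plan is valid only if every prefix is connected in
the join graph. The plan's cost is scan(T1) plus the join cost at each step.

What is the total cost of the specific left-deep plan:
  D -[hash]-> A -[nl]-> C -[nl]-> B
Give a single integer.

step 1: scan D: cost=400, card=400
step 2: join A via hash
    card(P join A) = 400*200/(25) = 3200
    cost = 400 + 2*200*8 + 400 = 4000
step 3: join C via nl
    card(P join C) = 3200*300/(12*100) = 800
    cost = 4000 + 3200*300 = 964000
step 4: join B via nl
    card(P join B) = 800*80/(4*20*8) = 100
    cost = 964000 + 800*80 = 1028000

1028000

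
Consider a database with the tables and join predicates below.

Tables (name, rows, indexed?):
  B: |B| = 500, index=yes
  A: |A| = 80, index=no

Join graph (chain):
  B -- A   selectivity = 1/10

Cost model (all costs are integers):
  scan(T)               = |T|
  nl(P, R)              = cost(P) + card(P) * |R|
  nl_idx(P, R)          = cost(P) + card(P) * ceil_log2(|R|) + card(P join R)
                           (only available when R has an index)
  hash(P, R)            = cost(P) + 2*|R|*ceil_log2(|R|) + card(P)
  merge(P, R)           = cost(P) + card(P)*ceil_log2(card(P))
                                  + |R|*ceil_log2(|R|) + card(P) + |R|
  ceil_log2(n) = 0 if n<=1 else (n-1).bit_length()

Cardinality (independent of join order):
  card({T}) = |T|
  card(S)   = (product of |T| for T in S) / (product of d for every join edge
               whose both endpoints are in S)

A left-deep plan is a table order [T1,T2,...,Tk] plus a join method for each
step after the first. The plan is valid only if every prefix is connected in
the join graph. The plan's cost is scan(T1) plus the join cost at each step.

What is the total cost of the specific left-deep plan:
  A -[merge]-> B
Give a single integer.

step 1: scan A: cost=80, card=80
step 2: join B via merge
    card(P join B) = 80*500/(10) = 4000
    cost = 80 + 80*7 + 500*9 + 80 + 500 = 5720

5720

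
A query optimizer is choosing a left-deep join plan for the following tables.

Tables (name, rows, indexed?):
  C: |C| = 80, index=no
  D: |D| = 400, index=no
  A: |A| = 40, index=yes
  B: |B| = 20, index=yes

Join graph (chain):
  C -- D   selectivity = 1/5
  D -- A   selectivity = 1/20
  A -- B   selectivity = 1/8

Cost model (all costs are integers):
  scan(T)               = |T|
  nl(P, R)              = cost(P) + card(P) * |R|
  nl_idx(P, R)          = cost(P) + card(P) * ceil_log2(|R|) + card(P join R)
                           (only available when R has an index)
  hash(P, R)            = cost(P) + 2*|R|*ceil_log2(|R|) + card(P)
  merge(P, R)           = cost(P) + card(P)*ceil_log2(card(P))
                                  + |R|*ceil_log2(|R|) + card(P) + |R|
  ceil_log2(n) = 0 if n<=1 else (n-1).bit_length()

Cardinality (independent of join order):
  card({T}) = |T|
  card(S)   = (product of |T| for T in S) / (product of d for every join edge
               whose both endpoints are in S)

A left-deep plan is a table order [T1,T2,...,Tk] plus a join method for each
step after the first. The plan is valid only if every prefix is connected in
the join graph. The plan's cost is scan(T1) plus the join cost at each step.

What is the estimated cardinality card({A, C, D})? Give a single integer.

Tables in S: A(40), C(80), D(400)
Edges inside S: C-D(d=5), D-A(d=20)
numerator = 40 * 80 * 400 = 1280000
denominator = 5 * 20 = 100
card(S) = 1280000 / 100 = 12800

12800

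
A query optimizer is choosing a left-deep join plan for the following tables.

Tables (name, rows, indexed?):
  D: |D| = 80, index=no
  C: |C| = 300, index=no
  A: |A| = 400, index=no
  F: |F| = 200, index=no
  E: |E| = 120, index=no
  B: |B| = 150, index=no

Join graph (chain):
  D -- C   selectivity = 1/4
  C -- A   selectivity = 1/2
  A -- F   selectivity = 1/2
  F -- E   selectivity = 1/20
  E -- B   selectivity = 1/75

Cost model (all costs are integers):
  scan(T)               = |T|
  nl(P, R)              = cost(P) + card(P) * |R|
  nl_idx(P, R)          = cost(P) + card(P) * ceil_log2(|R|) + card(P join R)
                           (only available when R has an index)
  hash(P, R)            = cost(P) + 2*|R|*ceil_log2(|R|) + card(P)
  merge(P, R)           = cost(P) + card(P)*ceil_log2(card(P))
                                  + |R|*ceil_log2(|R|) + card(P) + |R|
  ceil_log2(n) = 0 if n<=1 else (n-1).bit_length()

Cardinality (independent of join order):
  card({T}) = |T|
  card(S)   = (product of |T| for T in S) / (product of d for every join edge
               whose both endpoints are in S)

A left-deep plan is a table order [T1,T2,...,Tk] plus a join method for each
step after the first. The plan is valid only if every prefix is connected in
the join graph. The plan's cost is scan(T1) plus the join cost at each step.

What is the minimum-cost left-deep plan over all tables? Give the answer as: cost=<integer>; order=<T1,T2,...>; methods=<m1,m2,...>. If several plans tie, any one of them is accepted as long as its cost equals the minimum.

cost=72501540; order=B,E,F,A,C,D; methods=hash,hash,hash,hash,hash

Selinger DP (subsets sized 1..n):
  {D}: scan cost=80, card=80
  {C}: scan cost=300, card=300
  {A}: scan cost=400, card=400
  {F}: scan cost=200, card=200
  {E}: scan cost=120, card=120
  {B}: scan cost=150, card=150
  {CD}: card=6000; try (D,hash)→1720, (C,merge)→3720, (D,merge)→3940, (C,hash)→5560, (C,nl)→24080, (D,nl)→24300; best=1720 via (D,hash)
  {AC}: card=60000; try (C,hash)→6200, (A,merge)→7300, (C,merge)→7400, (A,hash)→7800, (A,nl)→120300, (C,nl)→120400; best=6200 via (C,hash)
  {AF}: card=40000; try (F,hash)→4000, (A,merge)→6000, (F,merge)→6200, (A,hash)→7600, (A,nl)→80200, (F,nl)→80400; best=4000 via (F,hash)
  {EF}: card=1200; try (E,hash)→2080, (F,merge)→2880, (E,merge)→2960, (F,hash)→3440, (F,nl)→24120, (E,nl)→24200; best=2080 via (E,hash)
  {BE}: card=240; try (E,hash)→1980, (B,merge)→2430, (E,merge)→2460, (B,hash)→2640, (B,nl)→18120, (E,nl)→18150; best=1980 via (E,hash)
  {ACD}: card=1200000; try (A,hash)→14920, (D,hash)→67320, (A,merge)→89720, (D,merge)→1026840, (A,nl)→2401720, (D,nl)→4806200; best=14920 via (A,hash)
  {ACF}: card=6000000; try (C,hash)→49400, (F,hash)→69400, (C,merge)→687000, (F,merge)→1028000, (C,nl)→12004000, (F,nl)→12006200; best=49400 via (C,hash)
  {AEF}: card=240000; try (A,hash)→10480, (A,merge)→20480, (E,hash)→45680, (A,nl)→482080, (E,merge)→684960, (E,nl)→4804000; best=10480 via (A,hash)
  {BEF}: card=2400; try (F,hash)→5420, (B,hash)→5680, (F,merge)→5940, (B,merge)→17830, (F,nl)→49980, (B,nl)→182080; best=5420 via (F,hash)
  {ACDF}: card=120000000; try (F,hash)→1218120, (D,hash)→6050520, (F,merge)→26416720, (D,merge)→144050040, (F,nl)→240014920, (D,nl)→480049400; best=1218120 via (F,hash)
  {ACEF}: card=36000000; try (C,hash)→255880, (C,merge)→4573480, (E,hash)→6051080, (C,nl)→72010480, (E,merge)→144050360, (E,nl)→720049400; best=255880 via (C,hash)
  {ABEF}: card=480000; try (A,hash)→15020, (A,merge)→40620, (B,hash)→252880, (A,nl)→965420, (B,merge)→4571830, (B,nl)→36010480; best=15020 via (A,hash)
  {ACDEF}: card=720000000; try (D,hash)→36257000, (E,hash)→121219800, (D,merge)→972256520, (D,nl)→2880255880, (E,merge)→3361219080, (E,nl)→14401218120; best=36257000 via (D,hash)
  {ABCEF}: card=72000000; try (C,hash)→500420, (C,merge)→9618020, (B,hash)→36258280, (C,nl)→144015020, (B,merge)→972257230, (B,nl)→5400255880; best=500420 via (C,hash)
  {ABCDEF}: card=1440000000; try (D,hash)→72501540, (B,hash)→756259400, (D,merge)→2016501060, (D,nl)→5760500420, (B,merge)→22356258350, (B,nl)→108036257000; best=72501540 via (D,hash)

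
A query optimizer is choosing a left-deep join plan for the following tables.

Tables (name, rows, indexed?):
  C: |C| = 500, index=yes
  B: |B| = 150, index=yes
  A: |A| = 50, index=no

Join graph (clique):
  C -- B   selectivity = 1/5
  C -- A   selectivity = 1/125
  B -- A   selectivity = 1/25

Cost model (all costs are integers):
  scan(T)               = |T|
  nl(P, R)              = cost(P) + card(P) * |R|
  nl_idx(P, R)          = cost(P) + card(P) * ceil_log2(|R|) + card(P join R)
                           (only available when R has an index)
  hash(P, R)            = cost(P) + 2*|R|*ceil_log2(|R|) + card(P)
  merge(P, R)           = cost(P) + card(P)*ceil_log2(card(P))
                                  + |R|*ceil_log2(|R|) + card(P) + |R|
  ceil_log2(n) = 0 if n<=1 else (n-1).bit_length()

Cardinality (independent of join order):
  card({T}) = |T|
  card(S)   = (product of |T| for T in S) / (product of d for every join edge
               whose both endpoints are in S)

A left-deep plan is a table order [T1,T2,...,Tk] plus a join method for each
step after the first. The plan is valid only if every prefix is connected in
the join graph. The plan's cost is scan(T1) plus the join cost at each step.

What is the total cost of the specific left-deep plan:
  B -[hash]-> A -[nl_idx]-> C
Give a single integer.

step 1: scan B: cost=150, card=150
step 2: join A via hash
    card(P join A) = 150*50/(25) = 300
    cost = 150 + 2*50*6 + 150 = 900
step 3: join C via nl_idx
    card(P join C) = 300*500/(5*125) = 240
    cost = 900 + 300*9 + 240 = 3840

3840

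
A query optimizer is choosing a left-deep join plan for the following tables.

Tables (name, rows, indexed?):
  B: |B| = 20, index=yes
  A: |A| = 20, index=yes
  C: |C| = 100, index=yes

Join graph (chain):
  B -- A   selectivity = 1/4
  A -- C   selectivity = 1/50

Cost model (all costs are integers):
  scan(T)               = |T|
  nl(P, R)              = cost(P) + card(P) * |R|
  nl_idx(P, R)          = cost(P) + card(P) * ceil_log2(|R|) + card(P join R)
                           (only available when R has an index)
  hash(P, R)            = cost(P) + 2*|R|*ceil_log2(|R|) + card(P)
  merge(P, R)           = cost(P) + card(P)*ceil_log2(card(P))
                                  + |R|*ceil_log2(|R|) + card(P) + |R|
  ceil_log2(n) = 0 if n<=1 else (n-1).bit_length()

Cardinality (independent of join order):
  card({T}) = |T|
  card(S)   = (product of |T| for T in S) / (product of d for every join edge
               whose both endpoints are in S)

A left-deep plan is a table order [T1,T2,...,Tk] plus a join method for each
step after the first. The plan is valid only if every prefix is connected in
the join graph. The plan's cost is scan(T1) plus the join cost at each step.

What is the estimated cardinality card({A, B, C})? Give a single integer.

Tables in S: A(20), B(20), C(100)
Edges inside S: B-A(d=4), A-C(d=50)
numerator = 20 * 20 * 100 = 40000
denominator = 4 * 50 = 200
card(S) = 40000 / 200 = 200

200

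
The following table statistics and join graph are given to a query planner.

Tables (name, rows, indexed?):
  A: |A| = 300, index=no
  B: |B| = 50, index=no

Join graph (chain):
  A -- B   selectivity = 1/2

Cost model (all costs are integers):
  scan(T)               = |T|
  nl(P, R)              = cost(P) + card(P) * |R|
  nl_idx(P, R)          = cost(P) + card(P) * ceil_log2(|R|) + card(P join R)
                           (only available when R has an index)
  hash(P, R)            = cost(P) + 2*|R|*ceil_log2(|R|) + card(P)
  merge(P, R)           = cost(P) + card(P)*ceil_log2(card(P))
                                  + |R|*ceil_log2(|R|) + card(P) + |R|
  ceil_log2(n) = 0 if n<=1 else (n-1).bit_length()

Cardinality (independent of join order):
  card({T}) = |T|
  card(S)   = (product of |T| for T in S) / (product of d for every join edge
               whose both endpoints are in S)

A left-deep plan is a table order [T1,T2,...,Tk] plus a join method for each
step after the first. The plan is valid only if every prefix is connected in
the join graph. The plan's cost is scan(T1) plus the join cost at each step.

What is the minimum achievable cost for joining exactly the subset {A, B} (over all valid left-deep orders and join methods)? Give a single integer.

1200

Selinger DP over subsets of {A,B}:
  {A}: scan cost=300, card=300
  {B}: scan cost=50, card=50
  {AB}: card=7500; try (B,hash)→1200, (A,merge)→3400, (B,merge)→3650, (A,hash)→5500, (A,nl)→15050, (B,nl)→15300; best=1200 via (B,hash)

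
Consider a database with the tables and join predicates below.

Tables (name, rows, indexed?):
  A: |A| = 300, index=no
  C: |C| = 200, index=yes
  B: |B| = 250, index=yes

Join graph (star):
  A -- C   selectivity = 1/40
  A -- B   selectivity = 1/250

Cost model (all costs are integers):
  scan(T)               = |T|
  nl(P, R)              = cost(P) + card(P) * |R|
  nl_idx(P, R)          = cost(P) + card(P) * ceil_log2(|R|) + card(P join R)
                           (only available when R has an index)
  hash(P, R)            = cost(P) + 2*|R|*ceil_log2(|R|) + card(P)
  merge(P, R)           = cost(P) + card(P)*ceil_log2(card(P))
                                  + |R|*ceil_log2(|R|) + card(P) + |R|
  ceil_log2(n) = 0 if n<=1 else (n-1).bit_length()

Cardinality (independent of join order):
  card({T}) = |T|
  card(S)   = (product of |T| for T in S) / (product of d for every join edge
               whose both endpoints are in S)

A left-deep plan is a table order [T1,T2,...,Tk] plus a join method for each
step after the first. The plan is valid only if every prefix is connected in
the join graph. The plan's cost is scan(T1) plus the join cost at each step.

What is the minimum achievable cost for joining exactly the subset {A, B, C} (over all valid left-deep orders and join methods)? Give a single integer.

6500

Selinger DP over subsets of {A,B,C}:
  {A}: scan cost=300, card=300
  {C}: scan cost=200, card=200
  {B}: scan cost=250, card=250
  {AC}: card=1500; try (C,hash)→3800, (C,nl_idx)→4200, (A,merge)→5000, (C,merge)→5100, (A,hash)→5800, (A,nl)→60200 …(+1); best=3800 via (C,hash)
  {AB}: card=300; try (B,nl_idx)→3000, (B,hash)→4600, (A,merge)→5500, (B,merge)→5550, (A,hash)→5900, (A,nl)→75250 …(+1); best=3000 via (B,nl_idx)
  {ABC}: card=1500; try (C,hash)→6500, (C,nl_idx)→6900, (C,merge)→7800, (B,hash)→9300, (B,nl_idx)→17300, (B,merge)→24050 …(+2); best=6500 via (C,hash)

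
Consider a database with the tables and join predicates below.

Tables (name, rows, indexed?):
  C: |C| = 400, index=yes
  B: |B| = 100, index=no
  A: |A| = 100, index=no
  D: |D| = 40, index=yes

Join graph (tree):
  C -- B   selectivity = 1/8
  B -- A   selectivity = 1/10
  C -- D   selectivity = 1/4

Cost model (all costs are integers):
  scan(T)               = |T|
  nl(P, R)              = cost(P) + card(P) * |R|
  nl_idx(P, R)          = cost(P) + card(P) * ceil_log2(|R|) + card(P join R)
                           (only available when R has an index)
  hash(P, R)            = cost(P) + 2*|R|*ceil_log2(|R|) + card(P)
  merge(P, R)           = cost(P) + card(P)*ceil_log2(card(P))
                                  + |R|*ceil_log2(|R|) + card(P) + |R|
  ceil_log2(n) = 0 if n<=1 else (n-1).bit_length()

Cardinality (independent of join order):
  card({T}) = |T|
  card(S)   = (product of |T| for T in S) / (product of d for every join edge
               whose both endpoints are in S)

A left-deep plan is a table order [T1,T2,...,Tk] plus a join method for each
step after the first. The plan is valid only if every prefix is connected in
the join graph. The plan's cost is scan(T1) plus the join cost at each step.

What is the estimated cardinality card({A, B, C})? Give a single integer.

Tables in S: A(100), B(100), C(400)
Edges inside S: C-B(d=8), B-A(d=10)
numerator = 100 * 100 * 400 = 4000000
denominator = 8 * 10 = 80
card(S) = 4000000 / 80 = 50000

50000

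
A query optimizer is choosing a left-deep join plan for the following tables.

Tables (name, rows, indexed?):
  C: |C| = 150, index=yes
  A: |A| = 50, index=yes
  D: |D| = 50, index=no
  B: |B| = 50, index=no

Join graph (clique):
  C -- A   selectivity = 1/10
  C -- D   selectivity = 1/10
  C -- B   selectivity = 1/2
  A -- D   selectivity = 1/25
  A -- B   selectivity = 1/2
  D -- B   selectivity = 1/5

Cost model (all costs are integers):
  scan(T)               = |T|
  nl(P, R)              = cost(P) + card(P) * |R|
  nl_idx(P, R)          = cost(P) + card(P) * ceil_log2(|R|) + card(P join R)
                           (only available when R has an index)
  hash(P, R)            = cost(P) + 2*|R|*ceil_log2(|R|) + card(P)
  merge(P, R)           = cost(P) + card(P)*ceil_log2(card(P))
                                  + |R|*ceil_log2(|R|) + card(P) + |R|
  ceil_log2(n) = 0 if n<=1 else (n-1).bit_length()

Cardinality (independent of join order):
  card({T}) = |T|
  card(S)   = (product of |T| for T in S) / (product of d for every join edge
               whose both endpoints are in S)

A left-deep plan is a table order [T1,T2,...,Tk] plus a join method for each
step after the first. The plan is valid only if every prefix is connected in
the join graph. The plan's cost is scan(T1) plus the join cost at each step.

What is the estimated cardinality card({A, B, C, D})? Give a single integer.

Tables in S: A(50), B(50), C(150), D(50)
Edges inside S: C-A(d=10), C-D(d=10), C-B(d=2), A-D(d=25), A-B(d=2), D-B(d=5)
numerator = 50 * 50 * 150 * 50 = 18750000
denominator = 10 * 10 * 2 * 25 * 2 * 5 = 50000
card(S) = 18750000 / 50000 = 375

375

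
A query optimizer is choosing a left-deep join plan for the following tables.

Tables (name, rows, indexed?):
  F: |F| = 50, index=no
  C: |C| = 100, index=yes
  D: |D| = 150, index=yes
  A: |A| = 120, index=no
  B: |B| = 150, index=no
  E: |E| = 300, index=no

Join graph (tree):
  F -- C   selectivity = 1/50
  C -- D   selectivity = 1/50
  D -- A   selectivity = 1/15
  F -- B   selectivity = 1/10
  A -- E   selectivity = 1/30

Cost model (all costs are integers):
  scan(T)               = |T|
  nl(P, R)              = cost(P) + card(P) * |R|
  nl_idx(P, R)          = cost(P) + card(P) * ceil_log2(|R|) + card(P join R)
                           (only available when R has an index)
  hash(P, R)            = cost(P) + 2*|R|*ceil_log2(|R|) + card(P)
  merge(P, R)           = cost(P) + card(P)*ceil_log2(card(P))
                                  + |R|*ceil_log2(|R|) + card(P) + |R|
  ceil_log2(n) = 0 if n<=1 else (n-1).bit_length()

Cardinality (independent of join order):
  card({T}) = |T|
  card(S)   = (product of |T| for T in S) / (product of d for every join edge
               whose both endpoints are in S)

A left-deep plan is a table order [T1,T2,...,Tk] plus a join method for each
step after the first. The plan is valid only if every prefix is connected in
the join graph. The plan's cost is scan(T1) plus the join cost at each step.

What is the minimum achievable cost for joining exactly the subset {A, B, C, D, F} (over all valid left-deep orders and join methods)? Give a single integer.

8380

Selinger DP over subsets of {A,B,C,D,F}:
  {F}: scan cost=50, card=50
  {C}: scan cost=100, card=100
  {D}: scan cost=150, card=150
  {A}: scan cost=120, card=120
  {B}: scan cost=150, card=150
  {CF}: card=100; try (C,nl_idx)→500, (F,hash)→800, (C,merge)→1200, (F,merge)→1250, (C,hash)→1500, (C,nl)→5050 …(+1); best=500 via (C,nl_idx)
  {BF}: card=750; try (F,hash)→900, (B,merge)→1750, (F,merge)→1850, (B,hash)→2500, (B,nl)→7550, (F,nl)→7650; best=900 via (F,hash)
  {CD}: card=300; try (D,nl_idx)→1200, (C,nl_idx)→1500, (C,hash)→1700, (D,merge)→2250, (C,merge)→2300, (D,hash)→2600 …(+2); best=1200 via (D,nl_idx)
  {AD}: card=1200; try (A,hash)→1980, (D,nl_idx)→2280, (D,merge)→2430, (A,merge)→2460, (D,hash)→2640, (D,nl)→18120 …(+1); best=1980 via (A,hash)
  {CDF}: card=300; try (D,nl_idx)→1600, (F,hash)→2100, (D,merge)→2650, (D,hash)→3000, (F,merge)→4550, (D,nl)→15500 …(+1); best=1600 via (D,nl_idx)
  {BCF}: card=1500; try (B,merge)→2650, (B,hash)→3000, (C,hash)→3050, (C,nl_idx)→7650, (C,merge)→9950, (B,nl)→15500 …(+1); best=2650 via (B,merge)
  {ACD}: card=2400; try (A,hash)→3180, (C,hash)→4580, (A,merge)→5160, (C,nl_idx)→12780, (C,merge)→17180, (A,nl)→37200 …(+1); best=3180 via (A,hash)
  {ACDF}: card=2400; try (A,hash)→3580, (A,merge)→5560, (F,hash)→6180, (F,merge)→34730, (A,nl)→37600, (F,nl)→123180; best=3580 via (A,hash)
  {BCDF}: card=4500; try (B,hash)→4300, (B,merge)→5950, (D,hash)→6550, (D,nl_idx)→19150, (D,merge)→22000, (B,nl)→46600 …(+1); best=4300 via (B,hash)
  {ABCDF}: card=36000; try (B,hash)→8380, (A,hash)→10480, (B,merge)→36130, (A,merge)→68260, (B,nl)→363580, (A,nl)→544300; best=8380 via (B,hash)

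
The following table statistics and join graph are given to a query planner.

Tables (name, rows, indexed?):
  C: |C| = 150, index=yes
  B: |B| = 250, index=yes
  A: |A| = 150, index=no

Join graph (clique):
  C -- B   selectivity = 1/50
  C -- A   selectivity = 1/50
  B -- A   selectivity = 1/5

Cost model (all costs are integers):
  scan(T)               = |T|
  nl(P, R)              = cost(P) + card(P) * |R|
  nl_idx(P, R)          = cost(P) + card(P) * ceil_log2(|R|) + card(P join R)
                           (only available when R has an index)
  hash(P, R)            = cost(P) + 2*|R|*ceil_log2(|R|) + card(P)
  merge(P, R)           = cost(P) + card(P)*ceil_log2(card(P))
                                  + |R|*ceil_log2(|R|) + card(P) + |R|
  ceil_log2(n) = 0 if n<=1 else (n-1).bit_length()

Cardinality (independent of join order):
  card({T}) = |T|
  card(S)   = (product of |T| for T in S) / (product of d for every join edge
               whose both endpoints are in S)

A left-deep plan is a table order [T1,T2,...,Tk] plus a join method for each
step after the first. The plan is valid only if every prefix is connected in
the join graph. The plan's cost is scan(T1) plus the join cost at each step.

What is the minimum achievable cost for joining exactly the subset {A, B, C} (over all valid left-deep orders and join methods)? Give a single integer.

5250

Selinger DP over subsets of {A,B,C}:
  {C}: scan cost=150, card=150
  {B}: scan cost=250, card=250
  {A}: scan cost=150, card=150
  {BC}: card=750; try (B,nl_idx)→2100, (C,hash)→2900, (C,nl_idx)→3000, (B,merge)→3750, (C,merge)→3850, (B,hash)→4300 …(+2); best=2100 via (B,nl_idx)
  {AC}: card=450; try (C,nl_idx)→1800, (C,hash)→2700, (A,hash)→2700, (C,merge)→2850, (A,merge)→2850, (C,nl)→22650 …(+1); best=1800 via (C,nl_idx)
  {AB}: card=7500; try (A,hash)→2900, (B,merge)→3750, (A,merge)→3850, (B,hash)→4300, (B,nl_idx)→8850, (B,nl)→37650 …(+1); best=2900 via (A,hash)
  {ABC}: card=450; try (A,hash)→5250, (B,nl_idx)→5850, (B,hash)→6250, (B,merge)→8550, (A,merge)→11700, (C,hash)→12800 …(+5); best=5250 via (A,hash)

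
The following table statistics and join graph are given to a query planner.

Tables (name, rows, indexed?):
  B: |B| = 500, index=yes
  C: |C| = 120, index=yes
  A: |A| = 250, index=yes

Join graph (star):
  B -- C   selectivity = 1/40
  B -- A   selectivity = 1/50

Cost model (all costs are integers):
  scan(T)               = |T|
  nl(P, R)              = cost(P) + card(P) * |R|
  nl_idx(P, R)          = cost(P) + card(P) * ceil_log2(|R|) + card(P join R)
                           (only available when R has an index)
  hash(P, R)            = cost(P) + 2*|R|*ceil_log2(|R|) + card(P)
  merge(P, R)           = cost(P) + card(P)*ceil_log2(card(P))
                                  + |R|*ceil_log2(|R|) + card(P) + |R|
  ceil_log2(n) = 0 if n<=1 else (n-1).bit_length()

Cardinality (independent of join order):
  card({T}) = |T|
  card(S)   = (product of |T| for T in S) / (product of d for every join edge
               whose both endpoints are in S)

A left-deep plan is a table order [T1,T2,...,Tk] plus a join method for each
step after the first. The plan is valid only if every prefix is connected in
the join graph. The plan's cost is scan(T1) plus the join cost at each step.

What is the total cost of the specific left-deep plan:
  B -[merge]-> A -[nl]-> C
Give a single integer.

307750

step 1: scan B: cost=500, card=500
step 2: join A via merge
    card(P join A) = 500*250/(50) = 2500
    cost = 500 + 500*9 + 250*8 + 500 + 250 = 7750
step 3: join C via nl
    card(P join C) = 2500*120/(40) = 7500
    cost = 7750 + 2500*120 = 307750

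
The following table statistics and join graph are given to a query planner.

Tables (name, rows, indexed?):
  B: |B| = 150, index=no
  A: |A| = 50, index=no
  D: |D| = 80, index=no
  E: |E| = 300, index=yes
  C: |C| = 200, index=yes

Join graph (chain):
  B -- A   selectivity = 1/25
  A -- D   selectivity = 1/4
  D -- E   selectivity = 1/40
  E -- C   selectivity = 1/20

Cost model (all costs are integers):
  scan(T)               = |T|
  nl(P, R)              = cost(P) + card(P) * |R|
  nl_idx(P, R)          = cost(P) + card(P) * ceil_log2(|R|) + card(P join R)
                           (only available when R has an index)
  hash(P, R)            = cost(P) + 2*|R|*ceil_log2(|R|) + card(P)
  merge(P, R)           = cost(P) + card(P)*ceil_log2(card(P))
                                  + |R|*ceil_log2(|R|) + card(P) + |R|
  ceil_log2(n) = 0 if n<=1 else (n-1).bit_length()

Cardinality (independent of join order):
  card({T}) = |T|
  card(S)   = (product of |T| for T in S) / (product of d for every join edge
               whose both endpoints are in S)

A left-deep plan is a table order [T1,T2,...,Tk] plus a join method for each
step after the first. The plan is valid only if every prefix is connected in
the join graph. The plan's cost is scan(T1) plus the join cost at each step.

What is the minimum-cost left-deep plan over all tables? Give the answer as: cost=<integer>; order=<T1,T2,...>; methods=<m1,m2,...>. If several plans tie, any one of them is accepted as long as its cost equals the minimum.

cost=60700; order=D,E,A,B,C; methods=nl_idx,hash,hash,hash

Selinger DP (subsets sized 1..n):
  {B}: scan cost=150, card=150
  {A}: scan cost=50, card=50
  {D}: scan cost=80, card=80
  {E}: scan cost=300, card=300
  {C}: scan cost=200, card=200
  {AB}: card=300; try (A,hash)→900, (B,merge)→1750, (A,merge)→1850, (B,hash)→2500, (B,nl)→7550, (A,nl)→7650; best=900 via (A,hash)
  {AD}: card=1000; try (A,hash)→760, (D,merge)→1040, (A,merge)→1070, (D,hash)→1220, (D,nl)→4050, (A,nl)→4080; best=760 via (A,hash)
  {DE}: card=600; try (E,nl_idx)→1400, (D,hash)→1720, (E,merge)→3720, (D,merge)→3940, (E,hash)→5560, (E,nl)→24080 …(+1); best=1400 via (E,nl_idx)
  {CE}: card=3000; try (C,hash)→3800, (E,merge)→5000, (E,nl_idx)→5000, (C,merge)→5100, (C,nl_idx)→5700, (E,hash)→5800 …(+2); best=3800 via (C,hash)
  {ABD}: card=6000; try (D,hash)→2320, (B,hash)→4160, (D,merge)→4540, (B,merge)→13110, (D,nl)→24900, (B,nl)→150760; best=2320 via (D,hash)
  {ADE}: card=7500; try (A,hash)→2600, (E,hash)→7160, (A,merge)→8350, (E,merge)→14760, (E,nl_idx)→17260, (A,nl)→31400 …(+1); best=2600 via (A,hash)
  {CDE}: card=6000; try (C,hash)→5200, (D,hash)→7920, (C,merge)→9800, (C,nl_idx)→12200, (D,merge)→43440, (C,nl)→121400 …(+1); best=5200 via (C,hash)
  {ABDE}: card=45000; try (B,hash)→12500, (E,hash)→13720, (E,merge)→89320, (E,nl_idx)→101320, (B,merge)→108950, (B,nl)→1127600 …(+1); best=12500 via (B,hash)
  {ACDE}: card=75000; try (A,hash)→11800, (C,hash)→13300, (A,merge)→89550, (C,merge)→109400, (C,nl_idx)→137600, (A,nl)→305200 …(+1); best=11800 via (A,hash)
  {ABCDE}: card=450000; try (C,hash)→60700, (B,hash)→89200, (C,merge)→779300, (C,nl_idx)→822500, (B,merge)→1363150, (C,nl)→9012500 …(+1); best=60700 via (C,hash)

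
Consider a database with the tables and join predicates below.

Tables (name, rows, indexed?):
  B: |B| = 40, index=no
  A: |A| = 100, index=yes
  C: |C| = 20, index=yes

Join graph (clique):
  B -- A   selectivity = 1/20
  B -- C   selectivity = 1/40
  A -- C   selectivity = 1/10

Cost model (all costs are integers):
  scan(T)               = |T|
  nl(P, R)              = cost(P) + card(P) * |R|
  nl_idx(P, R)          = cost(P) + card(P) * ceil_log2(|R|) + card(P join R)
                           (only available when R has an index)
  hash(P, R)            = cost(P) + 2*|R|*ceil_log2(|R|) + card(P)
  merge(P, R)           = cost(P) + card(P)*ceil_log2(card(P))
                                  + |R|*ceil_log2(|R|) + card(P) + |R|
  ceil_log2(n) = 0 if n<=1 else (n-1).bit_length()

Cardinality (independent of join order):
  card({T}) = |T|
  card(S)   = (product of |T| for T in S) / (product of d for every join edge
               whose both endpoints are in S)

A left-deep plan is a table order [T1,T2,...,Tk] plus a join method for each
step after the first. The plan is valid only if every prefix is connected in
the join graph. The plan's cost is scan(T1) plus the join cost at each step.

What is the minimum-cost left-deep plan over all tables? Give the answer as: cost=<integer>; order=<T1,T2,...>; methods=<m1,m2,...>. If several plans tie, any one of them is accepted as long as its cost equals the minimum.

cost=410; order=B,C,A; methods=nl_idx,nl_idx

Selinger DP (subsets sized 1..n):
  {B}: scan cost=40, card=40
  {A}: scan cost=100, card=100
  {C}: scan cost=20, card=20
  {AB}: card=200; try (A,nl_idx)→520, (B,hash)→680, (A,merge)→1120, (B,merge)→1180, (A,hash)→1480, (A,nl)→4040 …(+1); best=520 via (A,nl_idx)
  {BC}: card=20; try (C,nl_idx)→260, (C,hash)→280, (B,merge)→420, (C,merge)→440, (B,hash)→520, (B,nl)→820 …(+1); best=260 via (C,nl_idx)
  {AC}: card=200; try (A,nl_idx)→360, (C,hash)→400, (C,nl_idx)→800, (A,merge)→940, (C,merge)→1020, (A,hash)→1440 …(+2); best=360 via (A,nl_idx)
  {ABC}: card=10; try (A,nl_idx)→410, (C,hash)→920, (B,hash)→1040, (A,merge)→1180, (C,nl_idx)→1530, (A,hash)→1680 …(+5); best=410 via (A,nl_idx)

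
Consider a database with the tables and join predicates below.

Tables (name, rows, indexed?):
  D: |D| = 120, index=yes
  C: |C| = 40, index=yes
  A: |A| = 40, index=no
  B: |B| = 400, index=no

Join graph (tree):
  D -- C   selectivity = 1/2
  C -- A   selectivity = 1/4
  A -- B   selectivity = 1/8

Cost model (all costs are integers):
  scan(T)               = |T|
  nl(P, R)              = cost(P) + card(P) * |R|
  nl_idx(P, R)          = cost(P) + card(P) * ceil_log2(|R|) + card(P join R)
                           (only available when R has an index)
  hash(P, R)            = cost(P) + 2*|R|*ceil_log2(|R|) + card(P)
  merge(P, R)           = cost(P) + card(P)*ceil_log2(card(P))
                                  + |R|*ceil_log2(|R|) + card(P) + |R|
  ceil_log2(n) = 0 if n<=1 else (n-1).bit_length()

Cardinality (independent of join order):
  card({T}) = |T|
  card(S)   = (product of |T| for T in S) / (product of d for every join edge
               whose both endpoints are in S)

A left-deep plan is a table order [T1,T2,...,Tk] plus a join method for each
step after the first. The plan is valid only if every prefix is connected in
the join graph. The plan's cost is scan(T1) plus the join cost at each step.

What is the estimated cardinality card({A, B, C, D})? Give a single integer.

1200000

Tables in S: A(40), B(400), C(40), D(120)
Edges inside S: D-C(d=2), C-A(d=4), A-B(d=8)
numerator = 40 * 400 * 40 * 120 = 76800000
denominator = 2 * 4 * 8 = 64
card(S) = 76800000 / 64 = 1200000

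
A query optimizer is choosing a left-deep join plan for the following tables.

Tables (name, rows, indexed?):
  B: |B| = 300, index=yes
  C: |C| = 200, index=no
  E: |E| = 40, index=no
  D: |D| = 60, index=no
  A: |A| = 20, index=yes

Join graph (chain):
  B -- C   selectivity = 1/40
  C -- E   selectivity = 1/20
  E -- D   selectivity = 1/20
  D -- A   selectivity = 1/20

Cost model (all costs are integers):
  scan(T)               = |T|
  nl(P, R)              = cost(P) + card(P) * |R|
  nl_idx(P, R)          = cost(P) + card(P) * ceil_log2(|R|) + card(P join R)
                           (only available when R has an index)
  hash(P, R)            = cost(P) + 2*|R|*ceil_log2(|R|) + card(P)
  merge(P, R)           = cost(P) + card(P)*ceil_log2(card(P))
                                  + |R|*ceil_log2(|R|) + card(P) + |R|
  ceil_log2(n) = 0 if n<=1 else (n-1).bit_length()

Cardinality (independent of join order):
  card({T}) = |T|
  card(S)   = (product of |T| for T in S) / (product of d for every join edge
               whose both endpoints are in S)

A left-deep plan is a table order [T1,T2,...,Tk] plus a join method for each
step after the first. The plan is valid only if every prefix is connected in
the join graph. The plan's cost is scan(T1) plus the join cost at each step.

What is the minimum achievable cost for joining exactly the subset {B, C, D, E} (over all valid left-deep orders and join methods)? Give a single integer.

8600

Selinger DP over subsets of {B,C,D,E}:
  {B}: scan cost=300, card=300
  {C}: scan cost=200, card=200
  {E}: scan cost=40, card=40
  {D}: scan cost=60, card=60
  {BC}: card=1500; try (B,nl_idx)→3500, (C,hash)→3800, (B,merge)→5000, (C,merge)→5100, (B,hash)→5800, (B,nl)→60200 …(+1); best=3500 via (B,nl_idx)
  {CE}: card=400; try (E,hash)→880, (C,merge)→2120, (E,merge)→2280, (C,hash)→3280, (C,nl)→8040, (E,nl)→8200; best=880 via (E,hash)
  {DE}: card=120; try (E,hash)→600, (D,merge)→740, (E,merge)→760, (D,hash)→800, (D,nl)→2440, (E,nl)→2460; best=600 via (E,hash)
  {BCE}: card=3000; try (E,hash)→5480, (B,hash)→6680, (B,nl_idx)→7480, (B,merge)→7880, (E,merge)→21780, (E,nl)→63500 …(+1); best=5480 via (E,hash)
  {CDE}: card=1200; try (D,hash)→2000, (C,merge)→3360, (C,hash)→3920, (D,merge)→5300, (C,nl)→24600, (D,nl)→24880; best=2000 via (D,hash)
  {BCDE}: card=9000; try (B,hash)→8600, (D,hash)→9200, (B,merge)→19400, (B,nl_idx)→21800, (D,merge)→44900, (D,nl)→185480 …(+1); best=8600 via (B,hash)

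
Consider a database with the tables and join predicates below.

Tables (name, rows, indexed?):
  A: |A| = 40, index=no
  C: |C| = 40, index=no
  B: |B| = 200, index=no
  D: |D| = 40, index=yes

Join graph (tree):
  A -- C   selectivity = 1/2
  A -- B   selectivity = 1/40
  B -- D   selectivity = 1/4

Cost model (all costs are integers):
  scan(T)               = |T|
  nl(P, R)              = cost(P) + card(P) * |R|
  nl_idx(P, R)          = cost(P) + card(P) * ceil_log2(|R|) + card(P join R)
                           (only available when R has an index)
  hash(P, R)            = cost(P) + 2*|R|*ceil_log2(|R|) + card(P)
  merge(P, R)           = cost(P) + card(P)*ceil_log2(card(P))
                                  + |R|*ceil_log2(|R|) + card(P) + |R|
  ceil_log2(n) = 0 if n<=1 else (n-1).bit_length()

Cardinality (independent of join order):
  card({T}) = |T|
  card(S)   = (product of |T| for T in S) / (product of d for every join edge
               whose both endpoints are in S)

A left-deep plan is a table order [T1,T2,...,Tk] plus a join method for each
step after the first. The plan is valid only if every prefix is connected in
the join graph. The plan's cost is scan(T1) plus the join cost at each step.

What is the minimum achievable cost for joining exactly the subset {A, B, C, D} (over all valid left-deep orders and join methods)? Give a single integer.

Selinger DP over subsets of {A,B,C,D}:
  {A}: scan cost=40, card=40
  {C}: scan cost=40, card=40
  {B}: scan cost=200, card=200
  {D}: scan cost=40, card=40
  {AC}: card=800; try (C,hash)→560, (A,hash)→560, (C,merge)→600, (A,merge)→600, (C,nl)→1640, (A,nl)→1640; best=560 via (C,hash)
  {AB}: card=200; try (A,hash)→880, (B,merge)→2120, (A,merge)→2280, (B,hash)→3280, (B,nl)→8040, (A,nl)→8200; best=880 via (A,hash)
  {BD}: card=2000; try (D,hash)→880, (B,merge)→2120, (D,merge)→2280, (B,hash)→3280, (D,nl_idx)→3400, (B,nl)→8040 …(+1); best=880 via (D,hash)
  {ABC}: card=4000; try (C,hash)→1560, (C,merge)→2960, (B,hash)→4560, (C,nl)→8880, (B,merge)→11160, (B,nl)→160560; best=1560 via (C,hash)
  {ABD}: card=2000; try (D,hash)→1560, (D,merge)→2960, (A,hash)→3360, (D,nl_idx)→4080, (D,nl)→8880, (A,merge)→25160 …(+1); best=1560 via (D,hash)
  {ABCD}: card=40000; try (C,hash)→4040, (D,hash)→6040, (C,merge)→25840, (D,merge)→53840, (D,nl_idx)→65560, (C,nl)→81560 …(+1); best=4040 via (C,hash)

4040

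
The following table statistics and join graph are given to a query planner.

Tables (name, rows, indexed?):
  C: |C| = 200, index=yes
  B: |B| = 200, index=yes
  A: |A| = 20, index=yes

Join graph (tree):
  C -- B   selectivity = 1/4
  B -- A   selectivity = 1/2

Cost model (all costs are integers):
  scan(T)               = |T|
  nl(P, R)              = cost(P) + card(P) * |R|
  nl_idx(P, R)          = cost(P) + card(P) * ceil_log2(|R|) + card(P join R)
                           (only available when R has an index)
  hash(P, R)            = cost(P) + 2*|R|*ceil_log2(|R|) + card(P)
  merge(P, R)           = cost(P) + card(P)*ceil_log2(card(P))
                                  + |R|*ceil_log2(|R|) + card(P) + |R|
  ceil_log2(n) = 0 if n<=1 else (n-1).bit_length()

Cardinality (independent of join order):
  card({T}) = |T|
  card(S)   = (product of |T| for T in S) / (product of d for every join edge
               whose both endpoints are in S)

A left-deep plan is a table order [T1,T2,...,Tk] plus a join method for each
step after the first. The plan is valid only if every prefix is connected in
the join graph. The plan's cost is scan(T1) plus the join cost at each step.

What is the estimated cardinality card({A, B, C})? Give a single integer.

Tables in S: A(20), B(200), C(200)
Edges inside S: C-B(d=4), B-A(d=2)
numerator = 20 * 200 * 200 = 800000
denominator = 4 * 2 = 8
card(S) = 800000 / 8 = 100000

100000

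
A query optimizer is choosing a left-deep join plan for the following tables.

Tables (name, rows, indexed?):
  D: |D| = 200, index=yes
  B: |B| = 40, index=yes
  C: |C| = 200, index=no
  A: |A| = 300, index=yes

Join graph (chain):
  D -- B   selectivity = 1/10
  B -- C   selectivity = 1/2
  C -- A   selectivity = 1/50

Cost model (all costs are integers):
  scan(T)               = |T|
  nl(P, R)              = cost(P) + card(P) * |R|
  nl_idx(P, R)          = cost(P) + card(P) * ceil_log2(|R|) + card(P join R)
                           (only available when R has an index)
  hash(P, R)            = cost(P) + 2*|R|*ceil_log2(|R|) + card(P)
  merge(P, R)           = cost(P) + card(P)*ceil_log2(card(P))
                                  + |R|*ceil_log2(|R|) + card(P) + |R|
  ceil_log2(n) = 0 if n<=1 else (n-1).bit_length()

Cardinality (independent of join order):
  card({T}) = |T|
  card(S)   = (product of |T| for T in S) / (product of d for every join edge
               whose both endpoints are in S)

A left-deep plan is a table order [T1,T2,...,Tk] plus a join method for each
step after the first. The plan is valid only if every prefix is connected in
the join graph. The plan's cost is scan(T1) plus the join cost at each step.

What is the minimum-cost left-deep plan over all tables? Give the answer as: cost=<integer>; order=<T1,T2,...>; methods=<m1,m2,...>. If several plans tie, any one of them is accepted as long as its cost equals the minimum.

Selinger DP (subsets sized 1..n):
  {D}: scan cost=200, card=200
  {B}: scan cost=40, card=40
  {C}: scan cost=200, card=200
  {A}: scan cost=300, card=300
  {BD}: card=800; try (B,hash)→880, (D,nl_idx)→1160, (D,merge)→2120, (B,nl_idx)→2200, (B,merge)→2280, (D,hash)→3280 …(+2); best=880 via (B,hash)
  {BC}: card=4000; try (B,hash)→880, (C,merge)→2120, (B,merge)→2280, (C,hash)→3280, (B,nl_idx)→5400, (C,nl)→8040 …(+1); best=880 via (B,hash)
  {AC}: card=1200; try (A,nl_idx)→3200, (C,hash)→3800, (A,merge)→5000, (C,merge)→5100, (A,hash)→5800, (A,nl)→60200 …(+1); best=3200 via (A,nl_idx)
  {BCD}: card=80000; try (C,hash)→4880, (D,hash)→8080, (C,merge)→11480, (D,merge)→54680, (D,nl_idx)→112880, (C,nl)→160880 …(+1); best=4880 via (C,hash)
  {ABC}: card=24000; try (B,hash)→4880, (A,hash)→10280, (B,merge)→17880, (B,nl_idx)→34400, (B,nl)→51200, (A,merge)→55880 …(+2); best=4880 via (B,hash)
  {ABCD}: card=480000; try (D,hash)→32080, (A,hash)→90280, (D,merge)→390680, (D,nl_idx)→676880, (A,nl_idx)→1204880, (A,merge)→1447880 …(+2); best=32080 via (D,hash)

cost=32080; order=C,A,B,D; methods=nl_idx,hash,hash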